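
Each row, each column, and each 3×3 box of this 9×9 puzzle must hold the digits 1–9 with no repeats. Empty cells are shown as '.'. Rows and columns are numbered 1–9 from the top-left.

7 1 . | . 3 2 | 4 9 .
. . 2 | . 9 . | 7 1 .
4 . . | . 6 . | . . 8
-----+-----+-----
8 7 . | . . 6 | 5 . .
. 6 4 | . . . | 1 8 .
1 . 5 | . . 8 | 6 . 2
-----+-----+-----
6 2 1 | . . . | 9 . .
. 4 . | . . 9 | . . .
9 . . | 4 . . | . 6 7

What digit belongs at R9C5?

5

R2C6 = 4: in row 2, 4 can only go here (every other open cell in that row sees a 4).
R2C9 = 6: in row 2, 6 can only go here (every other open cell in that row sees a 6).
R1C9 = 5: row 1 has {1,2,3,4,7,9}; col 9 has {2,6,7,8}; box has {1,4,6,7,8,9} → only 5 remains.
R1C4 = 8: row 1 has {1,2,3,4,5,7,9}; col 4 has {4}; box has {2,3,4,6,9} → only 8 remains.
R2C4 = 5: row 2 has {1,2,4,6,7,9}; col 4 has {4,8}; box has {2,3,4,6,8,9} → only 5 remains.
R1C3 = 6: row 1 has {1,2,3,4,5,7,8,9}; col 3 has {1,2,4,5}; box has {1,2,4,7} → only 6 remains.
R2C1 = 3: row 2 has {1,2,4,5,6,7,9}; col 1 has {1,4,6,7,8,9}; box has {1,2,4,6,7} → only 3 remains.
R2C2 = 8: row 2 has {1,2,3,4,5,6,7,9}; col 2 has {1,2,4,6,7}; box has {1,2,3,4,6,7} → only 8 remains.
R3C3 = 9: row 3 has {4,6,8}; col 3 has {1,2,4,5,6}; box has {1,2,3,4,6,7,8} → only 9 remains.
R4C3 = 3: row 4 has {5,6,7,8}; col 3 has {1,2,4,5,6,9}; box has {1,4,5,6,7,8} → only 3 remains.
R4C8 = 4: row 4 has {3,5,6,7,8}; col 8 has {1,6,8,9}; box has {1,2,5,6,8} → only 4 remains.
R4C9 = 9: row 4 has {3,4,5,6,7,8}; col 9 has {2,5,6,7,8}; box has {1,2,4,5,6,8} → only 9 remains.
R5C1 = 2: row 5 has {1,4,6,8}; col 1 has {1,3,4,6,7,8,9}; box has {1,3,4,5,6,7,8} → only 2 remains.
R5C9 = 3: row 5 has {1,2,4,6,8}; col 9 has {2,5,6,7,8,9}; box has {1,2,4,5,6,8,9} → only 3 remains.
R6C2 = 9: row 6 has {1,2,5,6,8}; col 2 has {1,2,4,6,7,8}; box has {1,2,3,4,5,6,7,8} → only 9 remains.
R6C8 = 7: row 6 has {1,2,5,6,8,9}; col 8 has {1,4,6,8,9}; box has {1,2,3,4,5,6,8,9} → only 7 remains.
R7C9 = 4: row 7 has {1,2,6,9}; col 9 has {2,3,5,6,7,8,9}; box has {6,7,9} → only 4 remains.
R8C1 = 5: row 8 has {4,9}; col 1 has {1,2,3,4,6,7,8,9}; box has {1,2,4,6,9} → only 5 remains.
R8C9 = 1: row 8 has {4,5,9}; col 9 has {2,3,4,5,6,7,8,9}; box has {4,6,7,9} → only 1 remains.
R9C2 = 3: row 9 has {4,6,7,9}; col 2 has {1,2,4,6,7,8,9}; box has {1,2,4,5,6,9} → only 3 remains.
R9C3 = 8: row 9 has {3,4,6,7,9}; col 3 has {1,2,3,4,5,6,9}; box has {1,2,3,4,5,6,9} → only 8 remains.
R9C7 = 2: row 9 has {3,4,6,7,8,9}; col 7 has {1,4,5,6,7,9}; box has {1,4,6,7,9} → only 2 remains.
R3C2 = 5: row 3 has {4,6,8,9}; col 2 has {1,2,3,4,6,7,8,9}; box has {1,2,3,4,6,7,8,9} → only 5 remains.
R3C7 = 3: row 3 has {4,5,6,8,9}; col 7 has {1,2,4,5,6,7,9}; box has {1,4,5,6,7,8,9} → only 3 remains.
R3C8 = 2: row 3 has {3,4,5,6,8,9}; col 8 has {1,4,6,7,8,9}; box has {1,3,4,5,6,7,8,9} → only 2 remains.
R6C4 = 3: row 6 has {1,2,5,6,7,8,9}; col 4 has {4,5,8}; box has {6,8} → only 3 remains.
R6C5 = 4: row 6 has {1,2,3,5,6,7,8,9}; col 5 has {3,6,9}; box has {3,6,8} → only 4 remains.
R7C4 = 7: row 7 has {1,2,4,6,9}; col 4 has {3,4,5,8}; box has {4,9} → only 7 remains.
R8C3 = 7: row 8 has {1,4,5,9}; col 3 has {1,2,3,4,5,6,8,9}; box has {1,2,3,4,5,6,8,9} → only 7 remains.
R8C7 = 8: row 8 has {1,4,5,7,9}; col 7 has {1,2,3,4,5,6,7,9}; box has {1,2,4,6,7,9} → only 8 remains.
R8C8 = 3: row 8 has {1,4,5,7,8,9}; col 8 has {1,2,4,6,7,8,9}; box has {1,2,4,6,7,8,9} → only 3 remains.
R3C4 = 1: row 3 has {2,3,4,5,6,8,9}; col 4 has {3,4,5,7,8}; box has {2,3,4,5,6,8,9} → only 1 remains.
R3C6 = 7: row 3 has {1,2,3,4,5,6,8,9}; col 6 has {2,4,6,8,9}; box has {1,2,3,4,5,6,8,9} → only 7 remains.
R4C4 = 2: row 4 has {3,4,5,6,7,8,9}; col 4 has {1,3,4,5,7,8}; box has {3,4,6,8} → only 2 remains.
R4C5 = 1: row 4 has {2,3,4,5,6,7,8,9}; col 5 has {3,4,6,9}; box has {2,3,4,6,8} → only 1 remains.
R5C4 = 9: row 5 has {1,2,3,4,6,8}; col 4 has {1,2,3,4,5,7,8}; box has {1,2,3,4,6,8} → only 9 remains.
R5C6 = 5: row 5 has {1,2,3,4,6,8,9}; col 6 has {2,4,6,7,8,9}; box has {1,2,3,4,6,8,9} → only 5 remains.
R7C6 = 3: row 7 has {1,2,4,6,7,9}; col 6 has {2,4,5,6,7,8,9}; box has {4,7,9} → only 3 remains.
R7C8 = 5: row 7 has {1,2,3,4,6,7,9}; col 8 has {1,2,3,4,6,7,8,9}; box has {1,2,3,4,6,7,8,9} → only 5 remains.
R8C4 = 6: row 8 has {1,3,4,5,7,8,9}; col 4 has {1,2,3,4,5,7,8,9}; box has {3,4,7,9} → only 6 remains.
R8C5 = 2: row 8 has {1,3,4,5,6,7,8,9}; col 5 has {1,3,4,6,9}; box has {3,4,6,7,9} → only 2 remains.
R9C5 = 5: row 9 has {2,3,4,6,7,8,9}; col 5 has {1,2,3,4,6,9}; box has {2,3,4,6,7,9} → only 5 remains.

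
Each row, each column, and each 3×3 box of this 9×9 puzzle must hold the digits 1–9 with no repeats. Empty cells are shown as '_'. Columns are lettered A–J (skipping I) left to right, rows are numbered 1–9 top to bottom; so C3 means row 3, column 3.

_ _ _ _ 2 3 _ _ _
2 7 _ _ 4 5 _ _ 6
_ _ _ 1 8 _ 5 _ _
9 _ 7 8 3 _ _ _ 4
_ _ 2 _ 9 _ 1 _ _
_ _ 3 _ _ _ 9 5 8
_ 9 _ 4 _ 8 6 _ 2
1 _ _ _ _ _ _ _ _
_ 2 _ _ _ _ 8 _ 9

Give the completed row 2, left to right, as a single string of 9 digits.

D2 = 9: row 2 has {2,4,5,6,7}; col 4 has {1,4,8}; box has {1,2,3,4,5,8} → only 9 remains.
G2 = 3: row 2 has {2,4,5,6,7,9}; col 7 has {1,5,6,8,9}; box has {5,6} → only 3 remains.
J3 = 7: row 3 has {1,5,8}; col 9 has {2,4,6,8,9}; box has {3,5,6} → only 7 remains.
G4 = 2: row 4 has {3,4,7,8,9}; col 7 has {1,3,5,6,8,9}; box has {1,4,5,8,9} → only 2 remains.
H4 = 6: row 4 has {2,3,4,7,8,9}; col 8 has {5}; box has {1,2,4,5,8,9} → only 6 remains.
J5 = 3: row 5 has {1,2,9}; col 9 has {2,4,6,7,8,9}; box has {1,2,4,5,6,8,9} → only 3 remains.
C7 = 5: row 7 has {2,4,6,8,9}; col 3 has {2,3,7}; box has {1,2,9} → only 5 remains.
J8 = 5: row 8 has {1}; col 9 has {2,3,4,6,7,8,9}; box has {2,6,8,9} → only 5 remains.
G1 = 4: row 1 has {2,3}; col 7 has {1,2,3,5,6,8,9}; box has {3,5,6,7} → only 4 remains.
J1 = 1: row 1 has {2,3,4}; col 9 has {2,3,4,5,6,7,8,9}; box has {3,4,5,6,7} → only 1 remains.
H2 = 8: row 2 has {2,3,4,5,6,7,9}; col 8 has {5,6}; box has {1,3,4,5,6,7} → only 8 remains.
F3 = 6: row 3 has {1,5,7,8}; col 6 has {3,5,8}; box has {1,2,3,4,5,8,9} → only 6 remains.
F4 = 1: row 4 has {2,3,4,6,7,8,9}; col 6 has {3,5,6,8}; box has {3,8,9} → only 1 remains.
H5 = 7: row 5 has {1,2,3,9}; col 8 has {5,6,8}; box has {1,2,3,4,5,6,8,9} → only 7 remains.
G8 = 7: row 8 has {1,5}; col 7 has {1,2,3,4,5,6,8,9}; box has {2,5,6,8,9} → only 7 remains.
F9 = 7: row 9 has {2,8,9}; col 6 has {1,3,5,6,8}; box has {4,8} → only 7 remains.
D1 = 7: row 1 has {1,2,3,4}; col 4 has {1,4,8,9}; box has {1,2,3,4,5,6,8,9} → only 7 remains.
H1 = 9: row 1 has {1,2,3,4,7}; col 8 has {5,6,7,8}; box has {1,3,4,5,6,7,8} → only 9 remains.
C2 = 1: row 2 has {2,3,4,5,6,7,8,9}; col 3 has {2,3,5,7}; box has {2,7} → only 1 remains.

271945386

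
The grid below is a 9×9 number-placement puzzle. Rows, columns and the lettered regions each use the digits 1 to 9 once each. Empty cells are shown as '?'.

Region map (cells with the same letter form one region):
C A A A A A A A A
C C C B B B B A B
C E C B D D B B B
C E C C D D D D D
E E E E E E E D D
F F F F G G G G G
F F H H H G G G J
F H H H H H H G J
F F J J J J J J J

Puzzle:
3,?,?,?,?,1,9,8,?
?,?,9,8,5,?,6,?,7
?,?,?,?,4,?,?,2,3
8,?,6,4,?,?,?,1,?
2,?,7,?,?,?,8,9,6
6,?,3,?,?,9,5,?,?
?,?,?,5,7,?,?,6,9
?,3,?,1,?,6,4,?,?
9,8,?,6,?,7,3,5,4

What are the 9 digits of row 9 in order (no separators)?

981627354

r2c1 = 1 (sole candidate).
r2c2 = 2 (sole candidate).
r2c6 = 4 (sole candidate).
r2c8 = 3 (sole candidate).
r3c3 = 5 (sole candidate).
r3c4 = 9 (sole candidate).
r3c6 = 8 (sole candidate).
r3c7 = 1 (sole candidate).
r5c4 = 3 (sole candidate).
r5c5 = 1 (sole candidate).
r5c6 = 5 (sole candidate).
r7c1 = 4 (sole candidate).
r7c2 = 1 (sole candidate).
r7c7 = 2 (sole candidate).
r8c8 = 7 (sole candidate).
r9c5 = 2: row 9 has {3,4,5,6,7,8,9}; col 5 has {1,4,5,7}; region has {3,4,5,6,7,9} → only 2 remains.
r1c5 = 6 (sole candidate).
r3c1 = 7 (sole candidate).
r3c2 = 6 (sole candidate).
r4c2 = 9 (sole candidate).
r4c5 = 3 (sole candidate).
r4c6 = 2 (sole candidate).
r4c7 = 7 (sole candidate).
r4c9 = 5 (sole candidate).
r5c2 = 4 (sole candidate).
r6c2 = 7 (sole candidate).
r6c4 = 2 (sole candidate).
r6c5 = 8 (sole candidate).
r6c8 = 4 (sole candidate).
r6c9 = 1 (sole candidate).
r7c3 = 8 (sole candidate).
r7c6 = 3 (sole candidate).
r8c1 = 5 (sole candidate).
r8c3 = 2 (sole candidate).
r8c5 = 9 (sole candidate).
r8c9 = 8 (sole candidate).
r9c3 = 1: row 9 has {2,3,4,5,6,7,8,9}; col 3 has {2,3,5,6,7,8,9}; region has {2,3,4,5,6,7,8,9} → only 1 remains.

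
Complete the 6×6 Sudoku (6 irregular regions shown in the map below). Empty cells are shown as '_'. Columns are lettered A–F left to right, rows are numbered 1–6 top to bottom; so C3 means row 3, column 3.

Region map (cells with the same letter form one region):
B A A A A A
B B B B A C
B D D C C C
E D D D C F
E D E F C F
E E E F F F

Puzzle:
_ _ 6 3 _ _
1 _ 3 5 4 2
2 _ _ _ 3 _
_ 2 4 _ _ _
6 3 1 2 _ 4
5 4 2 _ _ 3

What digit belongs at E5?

5

A1 = 4 (sole candidate).
B2 = 6 (sole candidate).
C3 = 5 (sole candidate).
A4 = 3 (sole candidate).
E5 = 5: row 5 has {1,2,3,4,6}; col 5 has {3,4}; region has {2,3} → only 5 remains.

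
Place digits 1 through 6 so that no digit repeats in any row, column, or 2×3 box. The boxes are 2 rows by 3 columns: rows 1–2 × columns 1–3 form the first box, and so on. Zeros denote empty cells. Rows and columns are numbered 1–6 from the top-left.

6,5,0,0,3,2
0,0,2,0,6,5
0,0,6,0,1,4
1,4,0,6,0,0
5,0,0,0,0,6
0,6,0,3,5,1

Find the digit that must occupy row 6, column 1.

2

row 4, column 5 = 2: row 4 has {1,4,6}; col 5 has {1,3,5,6}; box has {1,4,6} → only 2 remains.
row 4, column 6 = 3: row 4 has {1,2,4,6}; col 6 has {1,2,4,5,6}; box has {1,2,4,6} → only 3 remains.
row 5, column 5 = 4: row 5 has {5,6}; col 5 has {1,2,3,5,6}; box has {1,3,5,6} → only 4 remains.
row 6, column 3 = 4: row 6 has {1,3,5,6}; col 3 has {2,6}; box has {5,6} → only 4 remains.
row 1, column 3 = 1: row 1 has {2,3,5,6}; col 3 has {2,4,6}; box has {2,5,6} → only 1 remains.
row 1, column 4 = 4: row 1 has {1,2,3,5,6}; col 4 has {3,6}; box has {2,3,5,6} → only 4 remains.
row 2, column 2 = 3: row 2 has {2,5,6}; col 2 has {4,5,6}; box has {1,2,5,6} → only 3 remains.
row 2, column 4 = 1: row 2 has {2,3,5,6}; col 4 has {3,4,6}; box has {2,3,4,5,6} → only 1 remains.
row 3, column 2 = 2: row 3 has {1,4,6}; col 2 has {3,4,5,6}; box has {1,4,6} → only 2 remains.
row 3, column 4 = 5: row 3 has {1,2,4,6}; col 4 has {1,3,4,6}; box has {1,2,3,4,6} → only 5 remains.
row 4, column 3 = 5: row 4 has {1,2,3,4,6}; col 3 has {1,2,4,6}; box has {1,2,4,6} → only 5 remains.
row 5, column 2 = 1: row 5 has {4,5,6}; col 2 has {2,3,4,5,6}; box has {4,5,6} → only 1 remains.
row 5, column 3 = 3: row 5 has {1,4,5,6}; col 3 has {1,2,4,5,6}; box has {1,4,5,6} → only 3 remains.
row 5, column 4 = 2: row 5 has {1,3,4,5,6}; col 4 has {1,3,4,5,6}; box has {1,3,4,5,6} → only 2 remains.
row 6, column 1 = 2: row 6 has {1,3,4,5,6}; col 1 has {1,5,6}; box has {1,3,4,5,6} → only 2 remains.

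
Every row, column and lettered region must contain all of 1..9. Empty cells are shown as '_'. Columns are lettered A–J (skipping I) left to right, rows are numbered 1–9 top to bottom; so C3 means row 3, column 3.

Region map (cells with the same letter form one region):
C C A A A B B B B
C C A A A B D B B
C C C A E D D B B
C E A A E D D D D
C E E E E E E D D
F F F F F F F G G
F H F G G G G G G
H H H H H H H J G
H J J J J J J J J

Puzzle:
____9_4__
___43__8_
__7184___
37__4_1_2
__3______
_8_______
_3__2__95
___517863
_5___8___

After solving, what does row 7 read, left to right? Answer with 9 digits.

H4 = 5 (sole candidate).
H5 = 7 (sole candidate).
E9 = 7 (sole candidate).
J2 = 7 (hidden single in row 2).
D1 = 7 (hidden single in row 1).
A3 = 5 (hidden single in row 3).
F4 = 9 (hidden single in row 4).
G2 = 6 (sole candidate).
G3 = 3 (sole candidate).
H3 = 2 (sole candidate).
J5 = 8 (sole candidate).
G7 = 7: row 7 has {2,3,5,9}; col 7 has {1,3,4,6,8}; region has {2,3,5,9} → only 7 remains.
A5 = 4 (hidden single in row 5).
A6 = 7 (hidden single in row 6).
D7 = 8: in row 7, 8 can only go here (every other open cell in that row sees an 8).
C7 = 4: in row 7, 4 can only go here (every other open cell in that row sees a 4).
D4 = 6 (sole candidate).
C4 = 8 (sole candidate).
A1 = 8 (hidden single in row 1).
B8 = 4 (hidden single in row 8).
A9 = 6 (hidden single in row 9).
A7 = 1: row 7 has {2,3,4,5,7,8,9}; col 1 has {3,4,5,6,7,8}; region has {4,7,8} → only 1 remains.
F7 = 6: row 7 has {1,2,3,4,5,7,8,9}; col 6 has {4,7,8,9}; region has {2,3,5,7,8,9} → only 6 remains.

134826795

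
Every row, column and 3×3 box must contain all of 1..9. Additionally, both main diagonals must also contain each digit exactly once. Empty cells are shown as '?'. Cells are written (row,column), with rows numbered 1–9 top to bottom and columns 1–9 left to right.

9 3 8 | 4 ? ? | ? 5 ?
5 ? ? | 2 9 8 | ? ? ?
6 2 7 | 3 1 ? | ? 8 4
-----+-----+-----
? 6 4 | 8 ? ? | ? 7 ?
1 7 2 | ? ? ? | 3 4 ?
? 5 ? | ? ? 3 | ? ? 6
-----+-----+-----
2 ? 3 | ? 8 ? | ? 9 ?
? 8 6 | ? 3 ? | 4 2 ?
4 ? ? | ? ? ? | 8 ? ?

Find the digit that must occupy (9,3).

5

(2,3) = 1: row 2 has {2,5,8,9}; col 3 has {2,3,4,6,7,8}; box has {2,3,5,6,7,8,9} → only 1 remains.
(2,8) = 6: row 2 has {1,2,5,8,9}; col 8 has {2,4,5,7,8,9}; box has {4,5,8}; anti-diagonal has {3,4,8} → only 6 remains.
(3,6) = 5: row 3 has {1,2,3,4,6,7,8}; col 6 has {3,8}; box has {1,2,3,4,8,9} → only 5 remains.
(3,7) = 9: row 3 has {1,2,3,4,5,6,7,8}; col 7 has {3,4,8}; box has {4,5,6,8}; anti-diagonal has {3,4,6,8} → only 9 remains.
(4,1) = 3: row 4 has {4,6,7,8}; col 1 has {1,2,4,5,6,9}; box has {1,2,4,5,6,7} → only 3 remains.
(5,5) = 5: row 5 has {1,2,3,4,7}; col 5 has {1,3,8,9}; box has {3,8}; main diagonal has {2,3,7,8,9}; anti-diagonal has {3,4,6,8,9} → only 5 remains.
(6,1) = 8: row 6 has {3,5,6}; col 1 has {1,2,3,4,5,6,9}; box has {1,2,3,4,5,6,7} → only 8 remains.
(6,3) = 9: row 6 has {3,5,6,8}; col 3 has {1,2,3,4,6,7,8}; box has {1,2,3,4,5,6,7,8} → only 9 remains.
(6,8) = 1: row 6 has {3,5,6,8,9}; col 8 has {2,4,5,6,7,8,9}; box has {3,4,6,7} → only 1 remains.
(7,2) = 1: row 7 has {2,3,8,9}; col 2 has {2,3,5,6,7,8}; box has {2,3,4,6,8} → only 1 remains.
(7,7) = 6: row 7 has {1,2,3,8,9}; col 7 has {3,4,8,9}; box has {2,4,8,9}; main diagonal has {2,3,5,7,8,9} → only 6 remains.
(8,1) = 7: row 8 has {2,3,4,6,8}; col 1 has {1,2,3,4,5,6,8,9}; box has {1,2,3,4,6,8} → only 7 remains.
(9,2) = 9: row 9 has {4,8}; col 2 has {1,2,3,5,6,7,8}; box has {1,2,3,4,6,7,8} → only 9 remains.
(9,3) = 5: row 9 has {4,8,9}; col 3 has {1,2,3,4,6,7,8,9}; box has {1,2,3,4,6,7,8,9} → only 5 remains.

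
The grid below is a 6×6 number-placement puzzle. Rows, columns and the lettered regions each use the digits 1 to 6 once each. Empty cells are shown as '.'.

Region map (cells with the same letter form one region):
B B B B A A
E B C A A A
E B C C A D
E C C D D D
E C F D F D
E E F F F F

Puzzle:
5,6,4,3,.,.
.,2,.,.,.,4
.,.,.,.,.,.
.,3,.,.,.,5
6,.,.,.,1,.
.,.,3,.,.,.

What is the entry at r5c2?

r1c5 = 2: row 1 has {3,4,5,6}; col 5 has {1}; region has {4} → only 2 remains.
r1c6 = 1: row 1 has {2,3,4,5,6}; col 6 has {4,5}; region has {2,4} → only 1 remains.
r3c2 = 1: row 3 has {}; col 2 has {2,3,6}; region has {2,3,4,5,6} → only 1 remains.
r5c6 = 3: in row 5, 3 can only go here (every other open cell in that row sees a 3).
r6c1 = 1: in row 6, 1 can only go here (every other open cell in that row sees a 1).
r2c1 = 3: row 2 has {2,4}; col 1 has {1,5,6}; region has {1,6} → only 3 remains.
r2c3 = 1: in row 2, 1 can only go here (every other open cell in that row sees a 1).
r3c5 = 3: in row 3, 3 can only go here (every other open cell in that row sees a 3).
r4c4 = 1: in row 4, 1 can only go here (every other open cell in that row sees a 1).
r6c2 = 5: in region E, 5 can only go here (every other open cell in that region sees a 5).
r5c2 = 4: row 5 has {1,3,6}; col 2 has {1,2,3,5,6}; region has {1,3} → only 4 remains.

4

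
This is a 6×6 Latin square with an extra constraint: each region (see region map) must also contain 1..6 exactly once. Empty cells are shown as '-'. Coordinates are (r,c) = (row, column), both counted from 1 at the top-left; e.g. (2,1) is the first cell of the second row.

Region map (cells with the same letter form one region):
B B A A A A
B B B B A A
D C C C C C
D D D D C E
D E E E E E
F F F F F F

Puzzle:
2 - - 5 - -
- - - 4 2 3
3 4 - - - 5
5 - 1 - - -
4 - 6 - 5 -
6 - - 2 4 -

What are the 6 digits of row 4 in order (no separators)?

521634

(1,3) = 4 (sole candidate).
(2,1) = 1 (sole candidate).
(2,3) = 5 (sole candidate).
(3,3) = 2 (sole candidate).
(4,4) = 6: row 4 has {1,5}; col 4 has {2,4,5}; region has {1,3,4,5} → only 6 remains.
(4,5) = 3: row 4 has {1,5,6}; col 5 has {2,4,5}; region has {2,4,5} → only 3 remains.
(6,3) = 3 (sole candidate).
(6,6) = 1 (sole candidate).
(1,6) = 6 (sole candidate).
(2,2) = 6 (sole candidate).
(3,4) = 1 (sole candidate).
(3,5) = 6 (sole candidate).
(4,2) = 2: row 4 has {1,3,5,6}; col 2 has {4,6}; region has {1,3,4,5,6} → only 2 remains.
(4,6) = 4: row 4 has {1,2,3,5,6}; col 6 has {1,3,5,6}; region has {5,6} → only 4 remains.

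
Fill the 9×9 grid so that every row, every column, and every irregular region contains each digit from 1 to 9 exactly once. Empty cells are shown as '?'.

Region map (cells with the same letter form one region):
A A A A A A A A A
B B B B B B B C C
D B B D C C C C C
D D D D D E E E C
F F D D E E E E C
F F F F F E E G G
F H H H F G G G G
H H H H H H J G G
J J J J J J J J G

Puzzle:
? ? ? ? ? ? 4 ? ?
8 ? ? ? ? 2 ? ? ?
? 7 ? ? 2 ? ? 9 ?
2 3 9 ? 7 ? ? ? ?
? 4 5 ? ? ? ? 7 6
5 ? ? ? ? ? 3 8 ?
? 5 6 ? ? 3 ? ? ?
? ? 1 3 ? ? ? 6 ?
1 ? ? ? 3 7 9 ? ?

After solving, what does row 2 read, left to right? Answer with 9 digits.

R2C9 = 7: in row 2, 7 can only go here (every other open cell in that row sees a 7).
R5C7 = 2 (hidden single in row 5).
R5C1 = 3 (hidden single in row 5).
R8C1 = 7 (hidden single in row 8).
R7C1 = 9 (sole candidate).
R1C1 = 6 (sole candidate).
R3C1 = 4 (sole candidate).
R3C3 = 3 (sole candidate).
R2C3 = 4: row 2 has {2,7,8}; col 3 has {1,3,5,6,9}; region has {2,3,7,8} → only 4 remains.
R2C8 = 3: in row 2, 3 can only go here (every other open cell in that row sees a 3).
R1C9 = 3 (hidden single in row 1).
R3C4 = 6 (hidden single in row 3).
R7C7 = 7 (hidden single in row 7).
R9C2 = 6 (hidden single in row 9).
R8C5 = 4 (hidden single in column 5).
R9C4 = 4 (hidden single in column 4).
R9C3 = 8 (hidden single in row 9).
R8C7 = 5 (sole candidate).
R9C8 = 2 (sole candidate).
R9C9 = 5 (sole candidate).
R3C6 = 5 (hidden single in row 3).
R4C8 = 5 (hidden single in row 4).
R1C8 = 1 (sole candidate).
R7C8 = 4 (sole candidate).
R6C6 = 4 (hidden single in row 6).
R4C9 = 4 (hidden single in row 4).
R6C5 = 6 (hidden single in row 6).
R6C9 = 9 (hidden single in row 6).
R8C9 = 2 (sole candidate).
R7C9 = 1 (sole candidate).
R3C9 = 8 (sole candidate).
R7C5 = 8 (sole candidate).
R3C7 = 1 (sole candidate).
R7C4 = 2 (sole candidate).
R2C7 = 6: row 2 has {2,3,4,7,8}; col 7 has {1,2,3,4,5,7,9}; region has {2,3,4,7,8} → only 6 remains.
R4C7 = 8 (sole candidate).
R4C4 = 1 (sole candidate).
R4C6 = 6 (sole candidate).
R5C4 = 8 (sole candidate).
R6C4 = 7 (sole candidate).
R6C3 = 2 (sole candidate).
R1C3 = 7 (sole candidate).
R6C2 = 1 (sole candidate).
R2C2 = 9: row 2 has {2,3,4,6,7,8}; col 2 has {1,3,4,5,6,7}; region has {2,3,4,6,7,8} → only 9 remains.
R2C4 = 5: row 2 has {2,3,4,6,7,8,9}; col 4 has {1,2,3,4,6,7,8}; region has {2,3,4,6,7,8,9} → only 5 remains.
R2C5 = 1: row 2 has {2,3,4,5,6,7,8,9}; col 5 has {2,3,4,6,7,8}; region has {2,3,4,5,6,7,8,9} → only 1 remains.

894512637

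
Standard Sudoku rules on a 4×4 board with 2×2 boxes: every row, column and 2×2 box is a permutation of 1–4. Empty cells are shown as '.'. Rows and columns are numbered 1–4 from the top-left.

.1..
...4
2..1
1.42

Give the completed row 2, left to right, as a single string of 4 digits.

r1c4 = 3: row 1 has {1}; col 4 has {1,2,4}; box has {4} → only 3 remains.
r2c1 = 3: row 2 has {4}; col 1 has {1,2}; box has {1} → only 3 remains.
r2c2 = 2: row 2 has {3,4}; col 2 has {1}; box has {1,3} → only 2 remains.
r2c3 = 1: row 2 has {2,3,4}; col 3 has {4}; box has {3,4} → only 1 remains.

3214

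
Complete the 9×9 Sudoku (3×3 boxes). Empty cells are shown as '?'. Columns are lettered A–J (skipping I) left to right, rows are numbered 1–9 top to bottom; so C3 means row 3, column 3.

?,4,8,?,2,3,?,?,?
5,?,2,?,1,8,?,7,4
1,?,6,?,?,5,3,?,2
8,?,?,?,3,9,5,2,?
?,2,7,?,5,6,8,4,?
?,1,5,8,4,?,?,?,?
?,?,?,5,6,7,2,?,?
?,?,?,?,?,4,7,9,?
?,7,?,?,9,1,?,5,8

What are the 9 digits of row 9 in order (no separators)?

673291458

B3 = 9 (sole candidate).
E3 = 7 (sole candidate).
H3 = 8 (sole candidate).
B4 = 6 (sole candidate).
C4 = 4 (sole candidate).
D5 = 1 (sole candidate).
F6 = 2 (sole candidate).
E8 = 8 (sole candidate).
C9 = 3: row 9 has {1,5,7,8,9}; col 3 has {2,4,5,6,7,8}; box has {7} → only 3 remains.
D9 = 2: row 9 has {1,3,5,7,8,9}; col 4 has {1,5,8}; box has {1,4,5,6,7,8,9} → only 2 remains.
A1 = 7 (sole candidate).
B2 = 3 (sole candidate).
D3 = 4 (sole candidate).
D4 = 7 (sole candidate).
J4 = 1 (sole candidate).
B7 = 8 (sole candidate).
J7 = 3 (sole candidate).
B8 = 5 (sole candidate).
C8 = 1 (sole candidate).
D8 = 3 (sole candidate).
J8 = 6 (sole candidate).
G9 = 4: row 9 has {1,2,3,5,7,8,9}; col 7 has {2,3,5,7,8}; box has {2,3,5,6,7,8,9} → only 4 remains.
J5 = 9 (sole candidate).
G6 = 6 (sole candidate).
H6 = 3 (sole candidate).
J6 = 7 (sole candidate).
C7 = 9 (sole candidate).
H7 = 1 (sole candidate).
A8 = 2 (sole candidate).
A9 = 6: row 9 has {1,2,3,4,5,7,8,9}; col 1 has {1,2,5,7,8}; box has {1,2,3,5,7,8,9} → only 6 remains.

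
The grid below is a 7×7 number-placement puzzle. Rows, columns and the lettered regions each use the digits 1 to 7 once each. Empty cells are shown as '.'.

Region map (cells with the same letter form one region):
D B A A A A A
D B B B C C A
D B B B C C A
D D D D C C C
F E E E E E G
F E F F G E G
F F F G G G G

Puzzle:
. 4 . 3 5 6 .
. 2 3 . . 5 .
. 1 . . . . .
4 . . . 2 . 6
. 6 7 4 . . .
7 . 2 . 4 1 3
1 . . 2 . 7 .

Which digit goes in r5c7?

1

r1c1 = 2: row 1 has {3,4,5,6}; col 1 has {1,4,7}; region has {4} → only 2 remains.
r1c3 = 1: row 1 has {2,3,4,5,6}; col 3 has {2,3,7}; region has {3,5,6} → only 1 remains.
r1c7 = 7: row 1 has {1,2,3,4,5,6}; col 7 has {3,6}; region has {1,3,5,6} → only 7 remains.
r2c1 = 6: row 2 has {2,3,5}; col 1 has {1,2,4,7}; region has {2,4} → only 6 remains.
r2c4 = 7: row 2 has {2,3,5,6}; col 4 has {2,3,4}; region has {1,2,3,4} → only 7 remains.
r2c5 = 1: row 2 has {2,3,5,6,7}; col 5 has {2,4,5}; region has {2,5,6} → only 1 remains.
r2c7 = 4: row 2 has {1,2,3,5,6,7}; col 7 has {3,6,7}; region has {1,3,5,6,7} → only 4 remains.
r3c7 = 2: row 3 has {1}; col 7 has {3,4,6,7}; region has {1,3,4,5,6,7} → only 2 remains.
r4c3 = 5: row 4 has {2,4,6}; col 3 has {1,2,3,7}; region has {2,4,6} → only 5 remains.
r4c4 = 1: row 4 has {2,4,5,6}; col 4 has {2,3,4,7}; region has {2,4,5,6} → only 1 remains.
r4c6 = 3: row 4 has {1,2,4,5,6}; col 6 has {1,5,6,7}; region has {1,2,5,6} → only 3 remains.
r5c5 = 3: row 5 has {4,6,7}; col 5 has {1,2,4,5}; region has {1,4,6,7} → only 3 remains.
r5c6 = 2: row 5 has {3,4,6,7}; col 6 has {1,3,5,6,7}; region has {1,3,4,6,7} → only 2 remains.
r6c2 = 5: row 6 has {1,2,3,4,7}; col 2 has {1,2,4,6}; region has {1,2,3,4,6,7} → only 5 remains.
r6c4 = 6: row 6 has {1,2,3,4,5,7}; col 4 has {1,2,3,4,7}; region has {1,2,7} → only 6 remains.
r7c2 = 3: row 7 has {1,2,7}; col 2 has {1,2,4,5,6}; region has {1,2,6,7} → only 3 remains.
r7c3 = 4: row 7 has {1,2,3,7}; col 3 has {1,2,3,5,7}; region has {1,2,3,6,7} → only 4 remains.
r7c5 = 6: row 7 has {1,2,3,4,7}; col 5 has {1,2,3,4,5}; region has {2,3,4,7} → only 6 remains.
r7c7 = 5: row 7 has {1,2,3,4,6,7}; col 7 has {2,3,4,6,7}; region has {2,3,4,6,7} → only 5 remains.
r3c1 = 3: row 3 has {1,2}; col 1 has {1,2,4,6,7}; region has {1,2,4,5,6} → only 3 remains.
r3c3 = 6: row 3 has {1,2,3}; col 3 has {1,2,3,4,5,7}; region has {1,2,3,4,7} → only 6 remains.
r3c4 = 5: row 3 has {1,2,3,6}; col 4 has {1,2,3,4,6,7}; region has {1,2,3,4,6,7} → only 5 remains.
r3c5 = 7: row 3 has {1,2,3,5,6}; col 5 has {1,2,3,4,5,6}; region has {1,2,3,5,6} → only 7 remains.
r3c6 = 4: row 3 has {1,2,3,5,6,7}; col 6 has {1,2,3,5,6,7}; region has {1,2,3,5,6,7} → only 4 remains.
r4c2 = 7: row 4 has {1,2,3,4,5,6}; col 2 has {1,2,3,4,5,6}; region has {1,2,3,4,5,6} → only 7 remains.
r5c1 = 5: row 5 has {2,3,4,6,7}; col 1 has {1,2,3,4,6,7}; region has {1,2,3,4,6,7} → only 5 remains.
r5c7 = 1: row 5 has {2,3,4,5,6,7}; col 7 has {2,3,4,5,6,7}; region has {2,3,4,5,6,7} → only 1 remains.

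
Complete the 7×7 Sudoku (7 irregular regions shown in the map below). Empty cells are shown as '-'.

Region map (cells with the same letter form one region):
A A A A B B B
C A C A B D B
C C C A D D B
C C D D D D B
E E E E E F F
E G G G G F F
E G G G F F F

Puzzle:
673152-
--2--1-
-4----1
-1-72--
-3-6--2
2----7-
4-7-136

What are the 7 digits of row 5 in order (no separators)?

r1c7 = 4 (sole candidate).
r2c2 = 5 (sole candidate).
r2c4 = 4 (sole candidate).
r3c4 = 2 (sole candidate).
r4c7 = 3 (sole candidate).
r5c5 = 7: row 5 has {2,3,6}; col 5 has {1,2,5}; region has {2,3,4,6} → only 7 remains.
r6c2 = 6 (sole candidate).
r6c7 = 5 (sole candidate).
r7c2 = 2 (sole candidate).
r7c4 = 5 (sole candidate).
r2c5 = 6 (sole candidate).
r2c7 = 7 (sole candidate).
r3c5 = 3 (sole candidate).
r4c1 = 5 (sole candidate).
r5c1 = 1: row 5 has {2,3,6,7}; col 1 has {2,4,5,6}; region has {2,3,4,6,7} → only 1 remains.
r5c3 = 5: row 5 has {1,2,3,6,7}; col 3 has {2,3,7}; region has {1,2,3,4,6,7} → only 5 remains.
r5c6 = 4: row 5 has {1,2,3,5,6,7}; col 6 has {1,2,3,7}; region has {1,2,3,5,6,7} → only 4 remains.

1356742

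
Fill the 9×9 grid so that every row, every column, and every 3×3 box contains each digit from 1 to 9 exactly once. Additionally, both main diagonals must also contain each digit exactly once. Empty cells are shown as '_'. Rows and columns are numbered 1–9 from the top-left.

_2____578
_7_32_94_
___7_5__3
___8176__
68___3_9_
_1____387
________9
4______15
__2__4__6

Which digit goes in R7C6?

R2C9 = 1 (sole candidate).
R3C7 = 2 (sole candidate).
R3C8 = 6 (sole candidate).
R5C5 = 5 (sole candidate).
R7C7 = 4 (sole candidate).
R9C8 = 3 (sole candidate).
R3C3 = 9 (sole candidate).
R5C7 = 1 (sole candidate).
R6C6 = 2 (sole candidate).
R7C8 = 2 (sole candidate).
R1C1 = 3 (sole candidate).
R3C2 = 4 (sole candidate).
R3C5 = 8 (sole candidate).
R4C8 = 5 (sole candidate).
R5C4 = 4 (sole candidate).
R5C9 = 2 (sole candidate).
R2C6 = 6 (sole candidate).
R3C1 = 1 (sole candidate).
R4C9 = 4 (sole candidate).
R5C3 = 7 (sole candidate).
R9C1 = 9 (sole candidate).
R9C2 = 5 (sole candidate).
R9C4 = 1 (sole candidate).
R9C5 = 7 (sole candidate).
R9C7 = 8 (sole candidate).
R1C3 = 6 (sole candidate).
R1C4 = 9 (sole candidate).
R1C5 = 4 (sole candidate).
R1C6 = 1 (sole candidate).
R4C1 = 2 (sole candidate).
R4C3 = 3 (sole candidate).
R6C1 = 5 (sole candidate).
R6C3 = 4 (sole candidate).
R6C4 = 6 (sole candidate).
R6C5 = 9 (sole candidate).
R7C3 = 1 (sole candidate).
R7C4 = 5 (sole candidate).
R7C6 = 8: row 7 has {1,2,4,5,9}; col 6 has {1,2,3,4,5,6,7}; box has {1,4,5,7} → only 8 remains.

8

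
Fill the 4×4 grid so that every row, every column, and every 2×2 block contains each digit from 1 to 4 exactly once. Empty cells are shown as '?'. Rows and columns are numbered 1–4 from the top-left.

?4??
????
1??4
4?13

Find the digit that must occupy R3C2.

3

R3C3 = 2 (sole candidate).
R4C2 = 2 (sole candidate).
R1C3 = 3 (sole candidate).
R2C3 = 4 (sole candidate).
R3C2 = 3: row 3 has {1,2,4}; col 2 has {2,4}; box has {1,2,4} → only 3 remains.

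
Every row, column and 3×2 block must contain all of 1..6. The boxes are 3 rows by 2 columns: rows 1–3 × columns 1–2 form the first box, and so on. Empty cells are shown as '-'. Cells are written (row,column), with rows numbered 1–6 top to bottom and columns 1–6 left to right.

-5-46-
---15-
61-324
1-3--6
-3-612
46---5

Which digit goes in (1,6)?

(1,3) = 2 (sole candidate).
(2,3) = 6 (sole candidate).
(2,6) = 3 (sole candidate).
(3,3) = 5 (sole candidate).
(4,2) = 2 (sole candidate).
(4,4) = 5 (sole candidate).
(4,5) = 4 (sole candidate).
(5,1) = 5 (sole candidate).
(5,3) = 4 (sole candidate).
(6,3) = 1 (sole candidate).
(6,4) = 2 (sole candidate).
(6,5) = 3 (sole candidate).
(1,1) = 3 (sole candidate).
(1,6) = 1: row 1 has {2,3,4,5,6}; col 6 has {2,3,4,5,6}; box has {2,3,4,5,6} → only 1 remains.

1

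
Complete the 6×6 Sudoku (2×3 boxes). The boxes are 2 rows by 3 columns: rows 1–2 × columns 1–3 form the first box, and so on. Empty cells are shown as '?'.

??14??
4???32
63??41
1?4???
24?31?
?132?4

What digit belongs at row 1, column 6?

row 3, column 4 = 5 (sole candidate).
row 4, column 4 = 6 (sole candidate).
row 4, column 5 = 2 (sole candidate).
row 4, column 6 = 3 (sole candidate).
row 6, column 1 = 5 (sole candidate).
row 6, column 5 = 6 (sole candidate).
row 1, column 1 = 3 (sole candidate).
row 1, column 5 = 5 (sole candidate).
row 1, column 6 = 6: row 1 has {1,3,4,5}; col 6 has {1,2,3,4}; box has {2,3,4,5} → only 6 remains.

6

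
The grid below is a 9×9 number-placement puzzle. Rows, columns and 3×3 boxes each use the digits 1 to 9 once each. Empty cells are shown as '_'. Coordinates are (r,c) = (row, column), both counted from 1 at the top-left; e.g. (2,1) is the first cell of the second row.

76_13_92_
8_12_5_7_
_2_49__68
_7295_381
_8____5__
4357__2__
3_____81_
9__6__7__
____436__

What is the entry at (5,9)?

7

(1,3) = 4: row 1 has {1,2,3,6,7,9}; col 3 has {1,2,5}; box has {1,2,6,7,8} → only 4 remains.
(1,6) = 8: row 1 has {1,2,3,4,6,7,9}; col 6 has {3,5}; box has {1,2,3,4,5,9} → only 8 remains.
(1,9) = 5: row 1 has {1,2,3,4,6,7,8,9}; col 9 has {1,8}; box has {2,6,7,8,9} → only 5 remains.
(2,2) = 9: row 2 has {1,2,5,7,8}; col 2 has {2,3,6,7,8}; box has {1,2,4,6,7,8} → only 9 remains.
(2,5) = 6: row 2 has {1,2,5,7,8,9}; col 5 has {3,4,5,9}; box has {1,2,3,4,5,8,9} → only 6 remains.
(2,7) = 4: row 2 has {1,2,5,6,7,8,9}; col 7 has {2,3,5,6,7,8,9}; box has {2,5,6,7,8,9} → only 4 remains.
(2,9) = 3: row 2 has {1,2,4,5,6,7,8,9}; col 9 has {1,5,8}; box has {2,4,5,6,7,8,9} → only 3 remains.
(3,1) = 5: row 3 has {2,4,6,8,9}; col 1 has {3,4,7,8,9}; box has {1,2,4,6,7,8,9} → only 5 remains.
(3,3) = 3: row 3 has {2,4,5,6,8,9}; col 3 has {1,2,4,5}; box has {1,2,4,5,6,7,8,9} → only 3 remains.
(3,6) = 7: row 3 has {2,3,4,5,6,8,9}; col 6 has {3,5,8}; box has {1,2,3,4,5,6,8,9} → only 7 remains.
(3,7) = 1: row 3 has {2,3,4,5,6,7,8,9}; col 7 has {2,3,4,5,6,7,8,9}; box has {2,3,4,5,6,7,8,9} → only 1 remains.
(4,1) = 6: row 4 has {1,2,3,5,7,8,9}; col 1 has {3,4,5,7,8,9}; box has {2,3,4,5,7,8} → only 6 remains.
(4,6) = 4: row 4 has {1,2,3,5,6,7,8,9}; col 6 has {3,5,7,8}; box has {5,7,9} → only 4 remains.
(5,1) = 1: row 5 has {5,8}; col 1 has {3,4,5,6,7,8,9}; box has {2,3,4,5,6,7,8} → only 1 remains.
(5,3) = 9: row 5 has {1,5,8}; col 3 has {1,2,3,4,5}; box has {1,2,3,4,5,6,7,8} → only 9 remains.
(5,4) = 3: row 5 has {1,5,8,9}; col 4 has {1,2,4,6,7,9}; box has {4,5,7,9} → only 3 remains.
(5,5) = 2: row 5 has {1,3,5,8,9}; col 5 has {3,4,5,6,9}; box has {3,4,5,7,9} → only 2 remains.
(5,6) = 6: row 5 has {1,2,3,5,8,9}; col 6 has {3,4,5,7,8}; box has {2,3,4,5,7,9} → only 6 remains.
(5,8) = 4: row 5 has {1,2,3,5,6,8,9}; col 8 has {1,2,6,7,8}; box has {1,2,3,5,8} → only 4 remains.
(5,9) = 7: row 5 has {1,2,3,4,5,6,8,9}; col 9 has {1,3,5,8}; box has {1,2,3,4,5,8} → only 7 remains.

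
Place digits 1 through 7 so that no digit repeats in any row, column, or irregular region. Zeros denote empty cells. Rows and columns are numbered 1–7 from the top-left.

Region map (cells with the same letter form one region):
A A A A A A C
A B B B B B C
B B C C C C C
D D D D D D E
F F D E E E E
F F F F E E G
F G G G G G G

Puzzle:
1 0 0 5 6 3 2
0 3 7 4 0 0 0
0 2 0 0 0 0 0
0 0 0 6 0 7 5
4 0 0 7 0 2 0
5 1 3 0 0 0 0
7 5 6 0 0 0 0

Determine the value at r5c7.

r1c3 = 4: row 1 has {1,2,3,5,6}; col 3 has {3,6,7}; region has {1,3,5,6} → only 4 remains.
r2c1 = 2: row 2 has {3,4,7}; col 1 has {1,4,5,7}; region has {1,3,4,5,6} → only 2 remains.
r3c1 = 6: row 3 has {2}; col 1 has {1,2,4,5,7}; region has {2,3,4,7} → only 6 remains.
r4c1 = 3: row 4 has {5,6,7}; col 1 has {1,2,4,5,6,7}; region has {6,7} → only 3 remains.
r4c2 = 4: row 4 has {3,5,6,7}; col 2 has {1,2,3,5}; region has {3,6,7} → only 4 remains.
r5c2 = 6: row 5 has {2,4,7}; col 2 has {1,2,3,4,5}; region has {1,3,4,5,7} → only 6 remains.
r6c4 = 2: row 6 has {1,3,5}; col 4 has {4,5,6,7}; region has {1,3,4,5,6,7} → only 2 remains.
r6c5 = 4: row 6 has {1,2,3,5}; col 5 has {6}; region has {2,5,7} → only 4 remains.
r6c6 = 6: row 6 has {1,2,3,4,5}; col 6 has {2,3,7}; region has {2,4,5,7} → only 6 remains.
r6c7 = 7: row 6 has {1,2,3,4,5,6}; col 7 has {2,5}; region has {5,6} → only 7 remains.
r1c2 = 7: row 1 has {1,2,3,4,5,6}; col 2 has {1,2,3,4,5,6}; region has {1,2,3,4,5,6} → only 7 remains.
r2c7 = 6: in row 2, 6 can only go here (every other open cell in that row sees a 6).
r3c5 = 7: in row 3, 7 can only go here (every other open cell in that row sees a 7).
r5c3 = 5: in row 5, 5 can only go here (every other open cell in that row sees a 5).
r3c3 = 1: row 3 has {2,6,7}; col 3 has {3,4,5,6,7}; region has {2,6,7} → only 1 remains.
r3c4 = 3: row 3 has {1,2,6,7}; col 4 has {2,4,5,6,7}; region has {1,2,6,7} → only 3 remains.
r3c7 = 4: row 3 has {1,2,3,6,7}; col 7 has {2,5,6,7}; region has {1,2,3,6,7} → only 4 remains.
r4c3 = 2: row 4 has {3,4,5,6,7}; col 3 has {1,3,4,5,6,7}; region has {3,4,5,6,7} → only 2 remains.
r4c5 = 1: row 4 has {2,3,4,5,6,7}; col 5 has {4,6,7}; region has {2,3,4,5,6,7} → only 1 remains.
r5c5 = 3: row 5 has {2,4,5,6,7}; col 5 has {1,4,6,7}; region has {2,4,5,6,7} → only 3 remains.
r5c7 = 1: row 5 has {2,3,4,5,6,7}; col 7 has {2,4,5,6,7}; region has {2,3,4,5,6,7} → only 1 remains.

1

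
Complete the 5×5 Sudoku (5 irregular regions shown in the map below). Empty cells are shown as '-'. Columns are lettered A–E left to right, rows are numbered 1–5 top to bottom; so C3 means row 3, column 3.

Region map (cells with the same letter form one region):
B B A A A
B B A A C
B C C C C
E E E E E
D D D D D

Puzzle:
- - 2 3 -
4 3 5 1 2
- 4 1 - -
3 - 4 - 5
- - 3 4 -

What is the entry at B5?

E1 = 4 (sole candidate).
D3 = 5 (sole candidate).
E3 = 3 (sole candidate).
D4 = 2 (sole candidate).
E5 = 1 (sole candidate).
A3 = 2 (sole candidate).
B4 = 1 (sole candidate).
A5 = 5 (sole candidate).
B5 = 2: row 5 has {1,3,4,5}; col 2 has {1,3,4}; region has {1,3,4,5} → only 2 remains.

2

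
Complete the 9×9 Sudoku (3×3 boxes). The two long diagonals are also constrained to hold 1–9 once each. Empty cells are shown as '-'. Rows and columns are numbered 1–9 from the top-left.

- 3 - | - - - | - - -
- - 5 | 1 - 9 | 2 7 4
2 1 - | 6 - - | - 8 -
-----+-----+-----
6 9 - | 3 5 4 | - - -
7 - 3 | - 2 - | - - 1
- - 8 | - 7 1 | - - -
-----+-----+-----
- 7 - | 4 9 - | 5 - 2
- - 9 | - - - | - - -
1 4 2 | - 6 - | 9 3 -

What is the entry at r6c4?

r2c1 = 8: row 2 has {1,2,4,5,7,9}; col 1 has {1,2,6,7}; box has {1,2,3,5} → only 8 remains.
r2c2 = 6: row 2 has {1,2,4,5,7,8,9}; col 2 has {1,3,4,7,9}; box has {1,2,3,5,8}; main diagonal has {1,2,3,5} → only 6 remains.
r2c5 = 3: row 2 has {1,2,4,5,6,7,8,9}; col 5 has {2,5,6,7,9}; box has {1,6,9} → only 3 remains.
r3c5 = 4: row 3 has {1,2,6,8}; col 5 has {2,3,5,6,7,9}; box has {1,3,6,9} → only 4 remains.
r3c7 = 3: row 3 has {1,2,4,6,8}; col 7 has {2,5,9}; box has {2,4,7,8}; anti-diagonal has {1,2,4,7} → only 3 remains.
r4c3 = 1: row 4 has {3,4,5,6,9}; col 3 has {2,3,5,8,9}; box has {3,6,7,8,9} → only 1 remains.
r4c8 = 2: row 4 has {1,3,4,5,6,9}; col 8 has {3,7,8}; box has {1} → only 2 remains.
r5c2 = 5: row 5 has {1,2,3,7}; col 2 has {1,3,4,6,7,9}; box has {1,3,6,7,8,9} → only 5 remains.
r6c1 = 4: row 6 has {1,7,8}; col 1 has {1,2,6,7,8}; box has {1,3,5,6,7,8,9} → only 4 remains.
r6c2 = 2: row 6 has {1,4,7,8}; col 2 has {1,3,4,5,6,7,9}; box has {1,3,4,5,6,7,8,9} → only 2 remains.
r6c4 = 9: row 6 has {1,2,4,7,8}; col 4 has {1,3,4,6}; box has {1,2,3,4,5,7}; anti-diagonal has {1,2,3,4,7} → only 9 remains.

9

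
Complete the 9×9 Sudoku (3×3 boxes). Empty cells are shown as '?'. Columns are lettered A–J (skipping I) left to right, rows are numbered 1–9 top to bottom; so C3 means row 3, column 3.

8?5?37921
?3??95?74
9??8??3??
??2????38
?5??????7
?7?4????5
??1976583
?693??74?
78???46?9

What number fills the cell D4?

7

B1 = 4 (sole candidate).
D1 = 6 (sole candidate).
C2 = 6 (sole candidate).
G2 = 8 (sole candidate).
C3 = 7 (sole candidate).
J3 = 6 (sole candidate).
B7 = 2 (sole candidate).
A8 = 5 (sole candidate).
J8 = 2 (sole candidate).
C9 = 3 (sole candidate).
H9 = 1 (sole candidate).
B3 = 1 (sole candidate).
F3 = 2 (sole candidate).
H3 = 5 (sole candidate).
B4 = 9 (sole candidate).
F4 = 1 (sole candidate).
G4 = 4 (sole candidate).
D5 = 2 (sole candidate).
G5 = 1 (sole candidate).
C6 = 8 (sole candidate).
E6 = 6 (sole candidate).
G6 = 2 (sole candidate).
H6 = 9 (sole candidate).
A7 = 4 (sole candidate).
F8 = 8 (sole candidate).
D9 = 5 (sole candidate).
E9 = 2 (sole candidate).
A2 = 2 (sole candidate).
D2 = 1 (sole candidate).
E3 = 4 (sole candidate).
A4 = 6 (sole candidate).
D4 = 7: row 4 has {1,2,3,4,6,8,9}; col 4 has {1,2,3,4,5,6,8,9}; box has {1,2,4,6} → only 7 remains.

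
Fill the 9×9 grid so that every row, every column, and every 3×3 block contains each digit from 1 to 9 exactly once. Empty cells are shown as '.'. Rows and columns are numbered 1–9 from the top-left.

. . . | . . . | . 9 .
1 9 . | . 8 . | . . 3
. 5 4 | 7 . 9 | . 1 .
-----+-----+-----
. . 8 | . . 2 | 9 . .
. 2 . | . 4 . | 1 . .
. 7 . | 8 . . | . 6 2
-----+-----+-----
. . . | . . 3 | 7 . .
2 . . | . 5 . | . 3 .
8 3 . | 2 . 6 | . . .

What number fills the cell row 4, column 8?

4

row 7, column 8 = 2: in row 7, 2 can only go here (every other open cell in that row sees a 2).
row 7, column 9 = 8: in row 7, 8 can only go here (every other open cell in that row sees an 8).
row 3, column 9 = 6: row 3 has {1,4,5,7,9}; col 9 has {2,3,8}; box has {1,3,9} → only 6 remains.
row 3, column 1 = 3: row 3 has {1,4,5,6,7,9}; col 1 has {1,2,8}; box has {1,4,5,9} → only 3 remains.
row 3, column 5 = 2: row 3 has {1,3,4,5,6,7,9}; col 5 has {4,5,8}; box has {7,8,9} → only 2 remains.
row 3, column 7 = 8: row 3 has {1,2,3,4,5,6,7,9}; col 7 has {1,7,9}; box has {1,3,6,9} → only 8 remains.
row 1, column 2 = 8: in row 1, 8 can only go here (every other open cell in that row sees an 8).
row 5, column 8 = 8: in row 5, 8 can only go here (every other open cell in that row sees an 8).
row 8, column 6 = 8: in row 8, 8 can only go here (every other open cell in that row sees an 8).
row 8, column 3 = 7: in row 8, 7 can only go here (every other open cell in that row sees a 7).
row 2, column 8 = 7: in row 2, 7 can only go here (every other open cell in that row sees a 7).
row 1, column 1 = 7: in row 1, 7 can only go here (every other open cell in that row sees a 7).
row 9, column 5 = 7: in row 9, 7 can only go here (every other open cell in that row sees a 7).
row 4, column 9 = 7: in row 4, 7 can only go here (every other open cell in that row sees a 7).
row 5, column 9 = 5: row 5 has {1,2,4,8}; col 9 has {2,3,6,7,8}; box has {1,2,6,7,8,9} → only 5 remains.
row 1, column 9 = 4: row 1 has {7,8,9}; col 9 has {2,3,5,6,7,8}; box has {1,3,6,7,8,9} → only 4 remains.
row 4, column 8 = 4: row 4 has {2,7,8,9}; col 8 has {1,2,3,6,7,8,9}; box has {1,2,5,6,7,8,9} → only 4 remains.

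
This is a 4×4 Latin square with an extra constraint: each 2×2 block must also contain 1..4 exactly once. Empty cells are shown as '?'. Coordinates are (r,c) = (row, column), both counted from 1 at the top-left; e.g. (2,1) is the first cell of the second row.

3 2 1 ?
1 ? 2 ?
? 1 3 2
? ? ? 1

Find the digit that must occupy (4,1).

(1,4) = 4: row 1 has {1,2,3}; col 4 has {1,2}; box has {1,2} → only 4 remains.
(2,2) = 4: row 2 has {1,2}; col 2 has {1,2}; box has {1,2,3} → only 4 remains.
(2,4) = 3: row 2 has {1,2,4}; col 4 has {1,2,4}; box has {1,2,4} → only 3 remains.
(3,1) = 4: row 3 has {1,2,3}; col 1 has {1,3}; box has {1} → only 4 remains.
(4,1) = 2: row 4 has {1}; col 1 has {1,3,4}; box has {1,4} → only 2 remains.

2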